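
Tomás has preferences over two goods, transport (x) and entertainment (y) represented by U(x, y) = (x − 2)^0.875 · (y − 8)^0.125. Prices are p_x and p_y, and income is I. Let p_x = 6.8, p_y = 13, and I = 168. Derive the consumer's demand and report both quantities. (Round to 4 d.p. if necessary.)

This is Cobb-Douglas in (x−2, y−8): tangency gives 0.875·p_y·(y−8) = 0.125·p_x·(x−2).
Substituting into the budget: x* = 2 + 0.875·(I − 2·p_x − 8·p_y)/p_x, and y* = 8 + 0.125·(…)/p_y.
Discretionary income = 168 − 2·6.8 − 8·13 = 50.4; x* = 2 + 0.875·50.4/6.8 = 8.4853; y* = 8 + 0.125·50.4/13 = 8.4846.

x* = 8.4853, y* = 8.4846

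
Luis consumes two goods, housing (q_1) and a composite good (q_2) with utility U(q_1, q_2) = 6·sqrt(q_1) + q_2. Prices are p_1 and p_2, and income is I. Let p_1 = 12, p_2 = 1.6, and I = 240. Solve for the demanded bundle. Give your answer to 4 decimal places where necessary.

q_1* = 0.16, q_2* = 148.8

MU_q_1 = 3/√q_1, MU_q_2 = 1. Tangency: 3/√q_1 = p_1/p_2.
Thus q_1* = (3·p_2/p_1)² — independent of I — with the rest of income spent on q_2.
Plugging in: q_1* = (3·1.6/12)² = 0.16, q_2* = 148.8.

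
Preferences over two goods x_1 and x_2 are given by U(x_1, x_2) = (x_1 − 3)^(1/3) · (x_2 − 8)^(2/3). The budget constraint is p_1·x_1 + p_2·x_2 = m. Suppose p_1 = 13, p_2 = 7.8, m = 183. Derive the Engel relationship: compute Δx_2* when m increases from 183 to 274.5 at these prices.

Discretionary income = 183 − 3·13 − 8·7.8 = 81.6; x_2* = 8 + 2/3·81.6/7.8 = 14.9744.
At m' = 274.5: x_2* = 22.7949. Change: 22.7949 − 14.9744 = 7.8205.

Δx_2* = 7.8205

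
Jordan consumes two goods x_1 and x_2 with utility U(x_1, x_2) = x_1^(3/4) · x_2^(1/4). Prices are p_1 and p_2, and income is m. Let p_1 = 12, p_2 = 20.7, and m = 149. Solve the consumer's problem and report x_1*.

x_1* = 9.3125

The MRS is 3·x_2/x_1. Set MRS = p_1/p_2.
Rearranging, p_2·x_2 = (1/3)·p_1·x_1. Substituting into the budget gives p_1·x_1·(1 + (1/3)) = m.
Demand: x_1*(p_1,p_2,m) = 0.75·m/p_1 and x_2* = 0.25·m/p_2.
At p_1=12, p_2=20.7, m=149: x_1* = 0.75·149/12 = 9.3125.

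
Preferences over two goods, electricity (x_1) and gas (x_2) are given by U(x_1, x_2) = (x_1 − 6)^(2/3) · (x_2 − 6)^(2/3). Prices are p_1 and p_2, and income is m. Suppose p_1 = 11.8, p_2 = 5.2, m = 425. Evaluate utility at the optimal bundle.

This is Cobb-Douglas in (x_1−6, x_2−6): tangency gives 2/3·p_2·(x_2−6) = 2/3·p_1·(x_1−6).
Substituting into the budget: x_1* = 6 + 0.5·(m − 6·p_1 − 6·p_2)/p_1, and x_2* = 6 + 0.5·(…)/p_2.
Discretionary income = 425 − 6·11.8 − 6·5.2 = 323; x_1* = 6 + 0.5·323/11.8 = 19.6864; x_2* = 6 + 0.5·323/5.2 = 37.0577.
Utility at the optimum: U(19.6864, 37.0577) = 56.5336.

V = 56.5336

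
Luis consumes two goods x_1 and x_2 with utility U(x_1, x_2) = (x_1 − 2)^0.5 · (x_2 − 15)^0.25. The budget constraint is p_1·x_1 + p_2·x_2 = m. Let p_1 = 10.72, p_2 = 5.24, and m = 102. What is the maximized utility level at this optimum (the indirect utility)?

V = 0.2075

This is Cobb-Douglas in (x_1−2, x_2−15): tangency gives 0.5·p_2·(x_2−15) = 0.25·p_1·(x_1−2).
Substituting into the budget: x_1* = 2 + 2/3·(m − 2·p_1 − 15·p_2)/p_1, and x_2* = 15 + 1/3·(…)/p_2.
Discretionary income = 102 − 2·10.72 − 15·5.24 = 1.96; x_1* = 2 + 2/3·1.96/10.72 = 2.1219; x_2* = 15 + 1/3·1.96/5.24 = 15.1247.
Utility at the optimum: U(2.1219, 15.1247) = 0.2075.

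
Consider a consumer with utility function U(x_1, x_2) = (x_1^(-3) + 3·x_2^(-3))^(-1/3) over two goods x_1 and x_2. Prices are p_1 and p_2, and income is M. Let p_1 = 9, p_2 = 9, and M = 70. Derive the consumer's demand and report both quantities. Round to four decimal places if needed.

x_1* = 3.3582, x_2* = 4.4196

From the CES first-order condition, (1/3)·(x_2/x_1)^(4) = p_1/p_2.
Solve for the ratio: x_2/x_1 = [3·p_1/p_2]^(0.25).
With the ratio pinned down, the budget gives x_1* = M/(p_1 + p_2·(x_2/x_1)) and x_2* = (x_2/x_1)·x_1*.
Numerically x_2/x_1 = 1.316074, so x_1* = 70/(9 + 9·1.316074) = 3.3582 and x_2* = 1.316074·3.3582 = 4.4196.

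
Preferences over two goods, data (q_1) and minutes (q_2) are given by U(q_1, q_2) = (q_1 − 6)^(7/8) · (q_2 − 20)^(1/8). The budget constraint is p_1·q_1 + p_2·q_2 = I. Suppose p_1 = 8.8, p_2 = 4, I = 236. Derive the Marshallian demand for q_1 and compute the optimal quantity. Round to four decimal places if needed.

Discretionary income = 236 − 6·8.8 − 20·4 = 103.2; q_1* = 6 + 0.875·103.2/8.8 = 16.2614.

q_1* = 16.2614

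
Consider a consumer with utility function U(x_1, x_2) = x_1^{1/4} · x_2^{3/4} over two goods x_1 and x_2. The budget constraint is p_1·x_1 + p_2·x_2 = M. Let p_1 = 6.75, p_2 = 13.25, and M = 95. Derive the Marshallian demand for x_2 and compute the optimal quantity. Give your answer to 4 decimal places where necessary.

x_2* = 5.3774

The MRS is (1/3)·x_2/x_1. Set MRS = p_1/p_2.
Rearranging, p_2·x_2 = 3·p_1·x_1. Substituting into the budget gives p_1·x_1·(1 + 3) = M.
Demand: x_1*(p_1,p_2,M) = 0.25·M/p_1 and x_2* = 0.75·M/p_2.
At p_1=6.75, p_2=13.25, M=95: x_2* = 0.75·95/13.25 = 5.3774.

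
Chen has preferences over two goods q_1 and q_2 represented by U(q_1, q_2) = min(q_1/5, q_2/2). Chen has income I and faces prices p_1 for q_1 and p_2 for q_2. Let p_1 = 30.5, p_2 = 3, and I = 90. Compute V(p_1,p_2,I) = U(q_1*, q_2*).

V = 0.5678

Demand: q_1*(p_1,p_2,I) = 5·I/(5·p_1 + 2·p_2), q_2* = 2·I/(5·p_1 + 2·p_2).
Here 5·30.5 + 2·3 = 158.5, giving q_1* = 2.8391 and q_2* = 1.1356.
Utility at the optimum: U(2.8391, 1.1356) = 0.5678.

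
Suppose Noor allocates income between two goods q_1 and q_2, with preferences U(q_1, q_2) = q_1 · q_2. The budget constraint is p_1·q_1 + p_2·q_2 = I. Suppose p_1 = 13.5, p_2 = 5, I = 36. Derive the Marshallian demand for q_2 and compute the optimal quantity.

q_2* = 3.6

MU_q_1/MU_q_2 = (q_2)/(q_1); tangency sets this equal to p_1/p_2.
So p_2·q_2 = p_1·q_1; combined with the budget, a share 0.5 of income goes to q_1.
Demand: q_1*(p_1,p_2,I) = 0.5·I/p_1 and q_2* = 0.5·I/p_2.
At p_1=13.5, p_2=5, I=36: q_2* = 0.5·36/5 = 3.6.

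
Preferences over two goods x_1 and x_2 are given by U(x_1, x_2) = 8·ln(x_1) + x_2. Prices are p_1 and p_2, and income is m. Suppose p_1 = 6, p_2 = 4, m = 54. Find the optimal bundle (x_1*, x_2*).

x_1* = 5.3333, x_2* = 5.5

MU_x_1 = 8/x_1, MU_x_2 = 1. Tangency: 8/x_1 = p_1/p_2.
So x_1*(p_1,p_2) = 8·p_2/p_1, independent of income; and x_2* = (m − 8·p_2)/p_2.
At the given prices: x_1* = 8·4/6 = 5.3333, and x_2* = 5.5.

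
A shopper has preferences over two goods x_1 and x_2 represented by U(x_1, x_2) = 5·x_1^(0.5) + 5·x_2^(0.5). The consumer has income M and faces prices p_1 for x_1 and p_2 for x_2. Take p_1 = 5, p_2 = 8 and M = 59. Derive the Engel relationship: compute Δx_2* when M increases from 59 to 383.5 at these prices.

Numerically x_2/x_1 = 0.390625, so x_1* = 59/(5 + 8·0.390625) = 7.2615 and x_2* = 0.390625·7.2615 = 2.8365.
At M' = 383.5: x_2* = 18.4375. Change: 18.4375 − 2.8365 = 15.601.

Δx_2* = 15.601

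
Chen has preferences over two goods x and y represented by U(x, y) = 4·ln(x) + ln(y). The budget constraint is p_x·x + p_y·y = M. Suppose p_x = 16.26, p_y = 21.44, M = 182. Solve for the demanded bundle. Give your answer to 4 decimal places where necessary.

MU_x/MU_y = (4·y)/(x); tangency sets this equal to p_x/p_y.
So 4·p_y·y = p_x·x; combined with the budget, a share 0.8 of income goes to x.
Demand: x*(p_x,p_y,M) = 0.8·M/p_x and y* = 0.2·M/p_y.
At p_x=16.26, p_y=21.44, M=182: x* = 0.8·182/16.26 = 8.9545, y* = 1.6978.

x* = 8.9545, y* = 1.6978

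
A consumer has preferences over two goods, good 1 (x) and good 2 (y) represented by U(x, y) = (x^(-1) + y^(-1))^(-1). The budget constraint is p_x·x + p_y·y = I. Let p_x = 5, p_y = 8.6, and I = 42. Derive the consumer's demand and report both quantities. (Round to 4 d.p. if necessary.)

From the CES first-order condition, (y/x)^(2) = p_x/p_y.
Solve for the ratio: y/x = [p_x/p_y]^(0.5).
With the ratio pinned down, the budget gives x* = I/(p_x + p_y·(y/x)) and y* = (y/x)·x*.
Numerically y/x = 0.762493, so x* = 42/(5 + 8.6·0.762493) = 3.634 and y* = 0.762493·3.634 = 2.7709.

x* = 3.634, y* = 2.7709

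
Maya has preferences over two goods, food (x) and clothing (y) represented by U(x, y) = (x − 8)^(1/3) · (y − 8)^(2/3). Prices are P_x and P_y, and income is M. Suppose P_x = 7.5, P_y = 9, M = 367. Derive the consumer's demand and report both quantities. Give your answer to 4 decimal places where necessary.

x* = 18.4444, y* = 25.4074

Let x' = x−8, y' = y−8. MRS = (1/2)·y'/x' = P_x/P_y.
Substituting into the budget: x* = 8 + 1/3·(M − 8·P_x − 8·P_y)/P_x, and y* = 8 + 2/3·(…)/P_y.
Discretionary income = 367 − 8·7.5 − 8·9 = 235; x* = 8 + 1/3·235/7.5 = 18.4444; y* = 8 + 2/3·235/9 = 25.4074.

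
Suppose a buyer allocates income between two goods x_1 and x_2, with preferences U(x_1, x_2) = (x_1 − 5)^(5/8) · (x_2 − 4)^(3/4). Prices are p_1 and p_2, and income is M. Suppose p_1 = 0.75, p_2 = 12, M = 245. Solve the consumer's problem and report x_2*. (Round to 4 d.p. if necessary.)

x_2* = 12.7841

MRS = (5/6)·(x_2−4)/(x_1−5). Tangency with p_1/p_2 gives x_2−4 = (6/5)·(p_1/p_2)·(x_1−5).
After buying the subsistence bundle (5, 4), a share 5/11 of the remaining income goes to x_1: x_1* = 5 + 5/11·(M − 5p_1 − 4p_2)/p_1.
Discretionary income = 245 − 5·0.75 − 4·12 = 193.25; x_2* = 4 + 6/11·193.25/12 = 12.7841.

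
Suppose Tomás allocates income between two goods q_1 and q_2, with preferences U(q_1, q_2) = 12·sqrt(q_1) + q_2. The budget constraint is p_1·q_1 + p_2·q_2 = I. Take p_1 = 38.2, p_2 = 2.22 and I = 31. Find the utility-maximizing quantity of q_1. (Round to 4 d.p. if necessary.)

q_1* = 0.1216

MU_q_1 = 6/√q_1, MU_q_2 = 1. Tangency: 6/√q_1 = p_1/p_2.
Thus q_1* = (6·p_2/p_1)² — independent of I — with the rest of income spent on q_2.
Plugging in: q_1* = (6·2.22/38.2)² = 0.1216.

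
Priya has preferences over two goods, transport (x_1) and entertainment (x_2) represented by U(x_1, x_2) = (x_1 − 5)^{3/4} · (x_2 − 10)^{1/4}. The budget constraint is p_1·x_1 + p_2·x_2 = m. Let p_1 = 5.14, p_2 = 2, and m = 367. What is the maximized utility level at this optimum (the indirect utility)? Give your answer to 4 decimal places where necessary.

This is Cobb-Douglas in (x_1−5, x_2−10): tangency gives 0.75·p_2·(x_2−10) = 0.25·p_1·(x_1−5).
Substituting into the budget: x_1* = 5 + 0.75·(m − 5·p_1 − 10·p_2)/p_1, and x_2* = 10 + 0.25·(…)/p_2.
Discretionary income = 367 − 5·5.14 − 10·2 = 321.3; x_1* = 5 + 0.75·321.3/5.14 = 51.8823; x_2* = 10 + 0.25·321.3/2 = 50.1625.
Utility at the optimum: U(51.8823, 50.1625) = 45.1037.

V = 45.1037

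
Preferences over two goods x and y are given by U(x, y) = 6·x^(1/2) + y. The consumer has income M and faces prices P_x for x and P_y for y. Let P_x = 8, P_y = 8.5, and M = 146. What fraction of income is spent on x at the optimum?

Set MRS = P_x/P_y: 3·x^(−1/2) = P_x/P_y.
Thus x* = (3·P_y/P_x)² — independent of M — with the rest of income spent on y.
Plugging in: x* = (3·8.5/8)² = 10.1602, y* = 7.614.
Expenditure on x: 8·10.1602 = 81.2812; share = 0.5567.

share on x = 0.5567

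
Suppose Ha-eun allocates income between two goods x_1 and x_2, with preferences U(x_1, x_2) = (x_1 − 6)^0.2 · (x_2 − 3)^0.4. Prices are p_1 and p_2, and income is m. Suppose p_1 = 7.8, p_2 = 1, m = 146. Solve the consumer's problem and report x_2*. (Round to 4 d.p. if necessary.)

x_2* = 67.1333

MRS = (1/2)·(x_2−3)/(x_1−6). Tangency with p_1/p_2 gives x_2−3 = 2·(p_1/p_2)·(x_1−6).
After buying the subsistence bundle (6, 3), a share 1/3 of the remaining income goes to x_1: x_1* = 6 + 1/3·(m − 6p_1 − 3p_2)/p_1.
Discretionary income = 146 − 6·7.8 − 3·1 = 96.2; x_2* = 3 + 2/3·96.2/1 = 67.1333.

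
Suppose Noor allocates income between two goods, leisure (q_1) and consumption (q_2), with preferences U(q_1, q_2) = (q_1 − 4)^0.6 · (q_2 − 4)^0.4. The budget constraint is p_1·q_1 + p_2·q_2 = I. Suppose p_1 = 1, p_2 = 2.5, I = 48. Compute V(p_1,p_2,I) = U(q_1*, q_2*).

V = 12.0231

This is Cobb-Douglas in (q_1−4, q_2−4): tangency gives 0.6·p_2·(q_2−4) = 0.4·p_1·(q_1−4).
Substituting into the budget: q_1* = 4 + 0.6·(I − 4·p_1 − 4·p_2)/p_1, and q_2* = 4 + 0.4·(…)/p_2.
Discretionary income = 48 − 4·1 − 4·2.5 = 34; q_1* = 4 + 0.6·34/1 = 24.4; q_2* = 4 + 0.4·34/2.5 = 9.44.
Utility at the optimum: U(24.4, 9.44) = 12.0231.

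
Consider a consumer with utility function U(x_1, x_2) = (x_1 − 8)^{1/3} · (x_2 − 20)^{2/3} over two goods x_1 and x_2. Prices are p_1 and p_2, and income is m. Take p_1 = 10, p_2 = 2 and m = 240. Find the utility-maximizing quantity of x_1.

x_1* = 12

Let x_1' = x_1−8, x_2' = x_2−20. MRS = (1/2)·x_2'/x_1' = p_1/p_2.
Substituting into the budget: x_1* = 8 + 1/3·(m − 8·p_1 − 20·p_2)/p_1, and x_2* = 20 + 2/3·(…)/p_2.
Discretionary income = 240 − 8·10 − 20·2 = 120; x_1* = 8 + 1/3·120/10 = 12.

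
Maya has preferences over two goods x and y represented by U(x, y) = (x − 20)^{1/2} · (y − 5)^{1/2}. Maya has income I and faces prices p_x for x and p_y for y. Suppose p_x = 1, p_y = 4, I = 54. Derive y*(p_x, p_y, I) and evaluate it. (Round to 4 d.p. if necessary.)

y* = 6.75

Let x' = x−20, y' = y−5. MRS = y'/x' = p_x/p_y.
Substituting into the budget: x* = 20 + 0.5·(I − 20·p_x − 5·p_y)/p_x, and y* = 5 + 0.5·(…)/p_y.
Discretionary income = 54 − 20·1 − 5·4 = 14; y* = 5 + 0.5·14/4 = 6.75.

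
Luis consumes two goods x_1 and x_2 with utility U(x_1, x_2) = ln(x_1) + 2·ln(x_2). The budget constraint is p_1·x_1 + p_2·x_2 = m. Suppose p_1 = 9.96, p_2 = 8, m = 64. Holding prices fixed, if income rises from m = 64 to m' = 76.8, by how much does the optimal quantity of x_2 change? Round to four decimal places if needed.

Demand: x_1*(p_1,p_2,m) = 1/3·m/p_1 and x_2* = 2/3·m/p_2.
At p_1=9.96, p_2=8, m=64: x_2* = 2/3·64/8 = 5.3333.
At m' = 76.8: x_2* = 6.4. Change: 6.4 − 5.3333 = 1.0667.

Δx_2* = 1.0667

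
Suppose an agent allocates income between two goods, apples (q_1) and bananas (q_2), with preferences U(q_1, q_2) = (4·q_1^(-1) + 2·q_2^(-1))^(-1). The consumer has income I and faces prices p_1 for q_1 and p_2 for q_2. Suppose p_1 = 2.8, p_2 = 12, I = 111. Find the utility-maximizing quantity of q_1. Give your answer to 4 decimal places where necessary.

With the ratio pinned down, the budget gives q_1* = I/(p_1 + p_2·(q_2/q_1)) and q_2* = (q_2/q_1)·q_1*.
Numerically q_2/q_1 = 0.341565, so q_1* = 111/(2.8 + 12·0.341565) = 16.0898.

q_1* = 16.0898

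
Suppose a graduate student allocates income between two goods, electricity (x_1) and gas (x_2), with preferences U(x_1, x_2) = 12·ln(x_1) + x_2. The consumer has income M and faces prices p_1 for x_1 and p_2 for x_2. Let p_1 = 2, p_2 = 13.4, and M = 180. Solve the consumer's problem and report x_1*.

x_1* = 80.4

MU_x_1 = 12/x_1, MU_x_2 = 1. Tangency: 12/x_1 = p_1/p_2.
So x_1*(p_1,p_2) = 12·p_2/p_1, independent of income; and x_2* = (M − 12·p_2)/p_2.
At the given prices: x_1* = 12·13.4/2 = 80.4.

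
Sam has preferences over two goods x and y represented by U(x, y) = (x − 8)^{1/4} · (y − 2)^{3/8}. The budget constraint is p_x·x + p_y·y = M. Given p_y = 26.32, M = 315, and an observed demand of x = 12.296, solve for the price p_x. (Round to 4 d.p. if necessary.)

p_x = 14

MRS = (2/3)·(y−2)/(x−8). Tangency with p_x/p_y gives y−2 = (3/2)·(p_x/p_y)·(x−8).
Substituting into the budget: x* = 8 + 0.4·(M − 8·p_x − 2·p_y)/p_x, and y* = 2 + 0.6·(…)/p_y.
Set x* = 12.296 in the demand function and solve for p_x: p_x = 14.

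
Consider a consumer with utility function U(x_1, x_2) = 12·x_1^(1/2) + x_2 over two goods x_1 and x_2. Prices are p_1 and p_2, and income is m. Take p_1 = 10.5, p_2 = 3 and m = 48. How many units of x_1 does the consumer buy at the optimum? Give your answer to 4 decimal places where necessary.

x_1* = 2.9388

Utility is quasi-linear in x_2; the FOC for x_1 is 6/√x_1 = p_1/p_2.
Thus x_1* = (6·p_2/p_1)² — independent of m — with the rest of income spent on x_2.
Plugging in: x_1* = (6·3/10.5)² = 2.9388.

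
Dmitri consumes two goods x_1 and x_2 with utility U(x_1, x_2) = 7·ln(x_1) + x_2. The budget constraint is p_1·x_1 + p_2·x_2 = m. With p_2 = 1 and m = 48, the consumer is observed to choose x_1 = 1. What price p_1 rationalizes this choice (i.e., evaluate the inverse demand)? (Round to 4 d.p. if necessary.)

MU_x_1 = 7/x_1, MU_x_2 = 1. Tangency: 7/x_1 = p_1/p_2.
So x_1*(p_1,p_2) = 7·p_2/p_1, independent of income; and x_2* = (m − 7·p_2)/p_2.
Set x_1* = 1 in the demand function and solve for p_1: p_1 = 7.

p_1 = 7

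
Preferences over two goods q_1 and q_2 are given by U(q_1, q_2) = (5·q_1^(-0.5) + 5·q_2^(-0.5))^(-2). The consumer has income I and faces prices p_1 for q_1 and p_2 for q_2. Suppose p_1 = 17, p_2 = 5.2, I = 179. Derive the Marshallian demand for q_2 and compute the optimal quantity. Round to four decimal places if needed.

Substitute q_2 = (q_2/q_1)·q_1 into the budget: q_1* = I/(p_1 + p_2·(q_2/q_1)).
Numerically q_2/q_1 = 2.202742, so q_1* = 179/(17 + 5.2·2.202742) = 6.2908 and q_2* = 2.202742·6.2908 = 13.857.

q_2* = 13.857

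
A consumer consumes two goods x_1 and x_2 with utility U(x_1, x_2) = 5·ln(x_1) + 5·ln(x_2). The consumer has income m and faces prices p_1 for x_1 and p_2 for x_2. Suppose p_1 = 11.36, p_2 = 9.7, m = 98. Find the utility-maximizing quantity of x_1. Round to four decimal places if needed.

x_1* = 4.3134

MU_x_1/MU_x_2 = (5·x_2)/(5·x_1); tangency sets this equal to p_1/p_2.
Rearranging, p_2·x_2 = p_1·x_1. Substituting into the budget gives p_1·x_1·(1 + 1) = m.
Demand: x_1*(p_1,p_2,m) = 0.5·m/p_1 and x_2* = 0.5·m/p_2.
At p_1=11.36, p_2=9.7, m=98: x_1* = 0.5·98/11.36 = 4.3134.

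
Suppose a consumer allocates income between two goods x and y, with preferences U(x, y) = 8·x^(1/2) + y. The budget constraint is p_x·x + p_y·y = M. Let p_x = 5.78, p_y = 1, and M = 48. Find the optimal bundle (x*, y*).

x* = 0.4789, y* = 45.2318

Plugging in: x* = (4·1/5.78)² = 0.4789, y* = 45.2318.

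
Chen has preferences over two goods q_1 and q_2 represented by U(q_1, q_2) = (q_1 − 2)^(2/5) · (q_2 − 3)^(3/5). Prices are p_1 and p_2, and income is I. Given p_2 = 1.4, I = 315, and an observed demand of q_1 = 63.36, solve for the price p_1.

MRS = (2/3)·(q_2−3)/(q_1−2). Tangency with p_1/p_2 gives q_2−3 = (3/2)·(p_1/p_2)·(q_1−2).
After buying the subsistence bundle (2, 3), a share 0.4 of the remaining income goes to q_1: q_1* = 2 + 0.4·(I − 2p_1 − 3p_2)/p_1.
Set q_1* = 63.36 in the demand function and solve for p_1: p_1 = 2.

p_1 = 2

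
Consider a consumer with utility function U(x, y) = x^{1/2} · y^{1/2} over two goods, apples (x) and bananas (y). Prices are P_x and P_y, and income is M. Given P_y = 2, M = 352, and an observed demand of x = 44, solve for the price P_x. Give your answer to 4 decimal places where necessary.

P_x = 4

MU_x/MU_y = (0.5·y)/(0.5·x); tangency sets this equal to P_x/P_y.
Rearranging, P_y·y = P_x·x. Substituting into the budget gives P_x·x·(1 + 1) = M.
Demand: x*(P_x,P_y,M) = 0.5·M/P_x and y* = 0.5·M/P_y.
Set x* = 44 in the demand function and solve for P_x: P_x = 4.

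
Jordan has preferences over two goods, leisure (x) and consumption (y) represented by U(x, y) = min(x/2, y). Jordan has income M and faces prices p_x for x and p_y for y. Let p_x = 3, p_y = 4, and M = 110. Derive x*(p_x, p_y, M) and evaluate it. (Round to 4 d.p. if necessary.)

Demand: x*(p_x,p_y,M) = 2·M/(2·p_x + p_y), y* = M/(2·p_x + p_y).
Here 2·3 + 4 = 10, giving x* = 22.

x* = 22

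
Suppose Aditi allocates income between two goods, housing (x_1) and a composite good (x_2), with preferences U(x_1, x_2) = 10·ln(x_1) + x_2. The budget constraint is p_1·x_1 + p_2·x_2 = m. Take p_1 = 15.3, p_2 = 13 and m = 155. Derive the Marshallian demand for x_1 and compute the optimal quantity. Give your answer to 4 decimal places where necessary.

MU_x_1 = 10/x_1, MU_x_2 = 1. Tangency: 10/x_1 = p_1/p_2.
So x_1*(p_1,p_2) = 10·p_2/p_1, independent of income; and x_2* = (m − 10·p_2)/p_2.
At the given prices: x_1* = 10·13/15.3 = 8.4967.

x_1* = 8.4967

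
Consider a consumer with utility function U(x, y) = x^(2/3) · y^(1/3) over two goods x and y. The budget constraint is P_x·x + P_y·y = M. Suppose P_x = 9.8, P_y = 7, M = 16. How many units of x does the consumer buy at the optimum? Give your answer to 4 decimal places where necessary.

MU_x/MU_y = (2/3·y)/(1/3·x); tangency sets this equal to P_x/P_y.
So 2/3·P_y·y = 1/3·P_x·x; combined with the budget, a share 2/3 of income goes to x.
Demand: x*(P_x,P_y,M) = 2/3·M/P_x and y* = 1/3·M/P_y.
At P_x=9.8, P_y=7, M=16: x* = 2/3·16/9.8 = 1.0884.

x* = 1.0884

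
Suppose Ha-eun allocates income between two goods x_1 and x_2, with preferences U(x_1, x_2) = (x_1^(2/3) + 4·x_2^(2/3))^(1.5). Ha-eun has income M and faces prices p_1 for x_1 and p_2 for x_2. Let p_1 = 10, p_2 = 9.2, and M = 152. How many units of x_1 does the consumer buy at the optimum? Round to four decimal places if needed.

MRS = MU_x_1/MU_x_2 = (1/4)·(x_2/x_1)^(1/3). Set equal to p_1/p_2.
Hence x_2/x_1 = (4·p_1/p_2)^(1/(1/3)), i.e. raised to the 3 power.
With the ratio pinned down, the budget gives x_1* = M/(p_1 + p_2·(x_2/x_1)) and x_2* = (x_2/x_1)·x_1*.
Numerically x_2/x_1 = 82.189529, so x_1* = 152/(10 + 9.2·82.189529) = 0.1984.

x_1* = 0.1984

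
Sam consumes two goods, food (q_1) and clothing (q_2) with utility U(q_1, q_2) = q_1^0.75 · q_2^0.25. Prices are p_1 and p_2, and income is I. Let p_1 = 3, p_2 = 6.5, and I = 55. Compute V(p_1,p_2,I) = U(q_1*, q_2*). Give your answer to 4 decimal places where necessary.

V = 8.6114

Tangency: MRS = 3·q_2/q_1 = p_1/p_2.
So 0.75·p_2·q_2 = 0.25·p_1·q_1; combined with the budget, a share 0.75 of income goes to q_1.
Demand: q_1*(p_1,p_2,I) = 0.75·I/p_1 and q_2* = 0.25·I/p_2.
At p_1=3, p_2=6.5, I=55: q_1* = 0.75·55/3 = 13.75, q_2* = 2.1154.
Utility at the optimum: U(13.75, 2.1154) = 8.6114.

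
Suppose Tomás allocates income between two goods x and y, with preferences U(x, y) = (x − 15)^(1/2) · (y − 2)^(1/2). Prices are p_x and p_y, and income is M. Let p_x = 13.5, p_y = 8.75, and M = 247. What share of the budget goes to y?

MRS = (y−2)/(x−15). Tangency with p_x/p_y gives y−2 = (p_x/p_y)·(x−15).
Substituting into the budget: x* = 15 + 0.5·(M − 15·p_x − 2·p_y)/p_x, and y* = 2 + 0.5·(…)/p_y.
Discretionary income = 247 − 15·13.5 − 2·8.75 = 27; x* = 15 + 0.5·27/13.5 = 16; y* = 2 + 0.5·27/8.75 = 3.5429.
Expenditure on y: 8.75·3.5429 = 31; share = 0.1255.

share on y = 0.1255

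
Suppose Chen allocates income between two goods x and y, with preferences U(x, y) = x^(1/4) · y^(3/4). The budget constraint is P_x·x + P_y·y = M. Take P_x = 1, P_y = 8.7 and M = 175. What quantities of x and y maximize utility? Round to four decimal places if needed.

The MRS is (1/3)·y/x. Set MRS = P_x/P_y.
Rearranging, P_y·y = 3·P_x·x. Substituting into the budget gives P_x·x·(1 + 3) = M.
Demand: x*(P_x,P_y,M) = 0.25·M/P_x and y* = 0.75·M/P_y.
At P_x=1, P_y=8.7, M=175: x* = 0.25·175/1 = 43.75, y* = 15.0862.

x* = 43.75, y* = 15.0862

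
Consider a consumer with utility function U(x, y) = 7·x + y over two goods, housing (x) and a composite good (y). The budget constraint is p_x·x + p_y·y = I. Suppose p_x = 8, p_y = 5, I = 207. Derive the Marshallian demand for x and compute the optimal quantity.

Linear utility — the consumer picks whichever good has higher MU/price: 7/8 = 0.875 vs 1/5 = 0.2.
x gives more utility per dollar, so spend all income on x: x* = I/p_x, y* = 0.
Numerically: x* = 25.875, y* = 0.

x* = 25.875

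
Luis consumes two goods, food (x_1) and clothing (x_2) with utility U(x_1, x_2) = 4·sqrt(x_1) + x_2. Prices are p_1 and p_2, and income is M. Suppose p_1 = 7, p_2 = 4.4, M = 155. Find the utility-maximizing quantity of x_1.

MU_x_1 = 2/√x_1, MU_x_2 = 1. Tangency: 2/√x_1 = p_1/p_2.
Thus x_1* = (2·p_2/p_1)² — independent of M — with the rest of income spent on x_2.
Plugging in: x_1* = (2·4.4/7)² = 1.5804.

x_1* = 1.5804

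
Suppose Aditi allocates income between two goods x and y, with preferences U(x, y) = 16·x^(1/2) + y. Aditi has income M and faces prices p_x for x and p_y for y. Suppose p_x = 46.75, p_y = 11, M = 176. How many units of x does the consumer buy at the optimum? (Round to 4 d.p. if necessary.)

Plugging in: x* = (8·11/46.75)² = 3.5433.

x* = 3.5433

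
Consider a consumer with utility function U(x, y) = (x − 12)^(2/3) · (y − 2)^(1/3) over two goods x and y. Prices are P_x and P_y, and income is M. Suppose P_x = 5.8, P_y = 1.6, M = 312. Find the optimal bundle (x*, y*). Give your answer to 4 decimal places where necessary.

This is Cobb-Douglas in (x−12, y−2): tangency gives 2/3·P_y·(y−2) = 1/3·P_x·(x−12).
After buying the subsistence bundle (12, 2), a share 2/3 of the remaining income goes to x: x* = 12 + 2/3·(M − 12P_x − 2P_y)/P_x.
Discretionary income = 312 − 12·5.8 − 2·1.6 = 239.2; x* = 12 + 2/3·239.2/5.8 = 39.4943; y* = 2 + 1/3·239.2/1.6 = 51.8333.

x* = 39.4943, y* = 51.8333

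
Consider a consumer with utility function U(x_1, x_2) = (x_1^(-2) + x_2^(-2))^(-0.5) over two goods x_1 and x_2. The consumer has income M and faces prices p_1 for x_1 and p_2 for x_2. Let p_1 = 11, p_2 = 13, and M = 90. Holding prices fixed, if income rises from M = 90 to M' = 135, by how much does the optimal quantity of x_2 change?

Δx_2* = 1.827

From the CES first-order condition, (x_2/x_1)^(3) = p_1/p_2.
Hence x_2/x_1 = (p_1/p_2)^(1/(3)), i.e. raised to the 1/3 power.
With the ratio pinned down, the budget gives x_1* = M/(p_1 + p_2·(x_2/x_1)) and x_2* = (x_2/x_1)·x_1*.
Numerically x_2/x_1 = 0.945837, so x_1* = 90/(11 + 13·0.945837) = 3.8633 and x_2* = 0.945837·3.8633 = 3.6541.
At M' = 135: x_2* = 5.4811. Change: 5.4811 − 3.6541 = 1.827.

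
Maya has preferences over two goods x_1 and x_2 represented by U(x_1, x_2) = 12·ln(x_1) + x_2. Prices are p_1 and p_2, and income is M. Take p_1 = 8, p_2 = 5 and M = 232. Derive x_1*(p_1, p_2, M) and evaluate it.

MU_x_1 = 12/x_1, MU_x_2 = 1. Tangency: 12/x_1 = p_1/p_2.
So x_1*(p_1,p_2) = 12·p_2/p_1, independent of income; and x_2* = (M − 12·p_2)/p_2.
At the given prices: x_1* = 12·5/8 = 7.5.

x_1* = 7.5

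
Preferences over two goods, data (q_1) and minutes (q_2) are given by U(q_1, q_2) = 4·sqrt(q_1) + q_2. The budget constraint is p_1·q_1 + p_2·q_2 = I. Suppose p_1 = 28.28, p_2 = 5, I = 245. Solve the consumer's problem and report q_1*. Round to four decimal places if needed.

q_1* = 0.125

MU_q_1 = 2/√q_1, MU_q_2 = 1. Tangency: 2/√q_1 = p_1/p_2.
Thus q_1* = (2·p_2/p_1)² — independent of I — with the rest of income spent on q_2.
Plugging in: q_1* = (2·5/28.28)² = 0.125.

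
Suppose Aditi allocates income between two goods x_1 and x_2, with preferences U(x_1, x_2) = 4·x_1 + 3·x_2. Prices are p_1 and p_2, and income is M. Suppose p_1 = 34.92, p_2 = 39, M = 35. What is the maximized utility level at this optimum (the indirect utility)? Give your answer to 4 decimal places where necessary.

V = 4.0092

Perfect substitutes: compare marginal utility per dollar. 4/p_1 vs 3/p_2 → 0.1145 vs 0.0769.
x_1 gives more utility per dollar, so spend all income on x_1: x_1* = M/p_1, x_2* = 0.
Numerically: x_1* = 1.0023, x_2* = 0.
Utility at the optimum: U(1.0023, 0) = 4.0092.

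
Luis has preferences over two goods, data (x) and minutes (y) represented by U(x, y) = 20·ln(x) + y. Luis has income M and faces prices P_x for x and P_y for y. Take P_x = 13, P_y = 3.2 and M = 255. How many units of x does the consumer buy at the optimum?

MU_x = 20/x, MU_y = 1. Tangency: 20/x = P_x/P_y.
So x*(P_x,P_y) = 20·P_y/P_x, independent of income; and y* = (M − 20·P_y)/P_y.
At the given prices: x* = 20·3.2/13 = 4.9231.

x* = 4.9231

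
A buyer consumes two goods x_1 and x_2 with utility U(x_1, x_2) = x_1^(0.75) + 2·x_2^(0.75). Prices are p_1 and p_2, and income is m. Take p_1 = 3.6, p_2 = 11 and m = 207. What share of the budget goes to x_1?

From the CES first-order condition, (1/2)·(x_2/x_1)^(0.25) = p_1/p_2.
Hence x_2/x_1 = (2·p_1/p_2)^(1/(0.25)), i.e. raised to the 4 power.
With the ratio pinned down, the budget gives x_1* = m/(p_1 + p_2·(x_2/x_1)) and x_2* = (x_2/x_1)·x_1*.
Numerically x_2/x_1 = 0.183552, so x_1* = 207/(3.6 + 11·0.183552) = 36.8388 and x_2* = 0.183552·36.8388 = 6.7618.
Expenditure on x_1: 3.6·36.8388 = 132.6197; share = 0.6407.

share on x_1 = 0.6407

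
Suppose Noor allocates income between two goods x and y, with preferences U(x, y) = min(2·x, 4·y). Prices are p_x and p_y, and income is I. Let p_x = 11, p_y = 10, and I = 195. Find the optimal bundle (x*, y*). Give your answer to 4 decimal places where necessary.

Leontief preferences: the optimum is at the kink where x/4 = y/2, i.e. y = (1/2)·x.
Budget: p_x·x + p_y·(1/2)·x = I, so (4·p_x + 2·p_y)·x = 4·I.
Demand: x*(p_x,p_y,I) = 4·I/(4·p_x + 2·p_y), y* = 2·I/(4·p_x + 2·p_y).
Here 4·11 + 2·10 = 64, giving x* = 12.1875 and y* = 6.0938.

x* = 12.1875, y* = 6.0938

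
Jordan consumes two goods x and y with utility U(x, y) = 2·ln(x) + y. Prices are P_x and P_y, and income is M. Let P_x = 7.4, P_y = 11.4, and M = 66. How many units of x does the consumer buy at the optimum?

x* = 3.0811

MU_x = 2/x, MU_y = 1. Tangency: 2/x = P_x/P_y.
So x*(P_x,P_y) = 2·P_y/P_x, independent of income; and y* = (M − 2·P_y)/P_y.
At the given prices: x* = 2·11.4/7.4 = 3.0811.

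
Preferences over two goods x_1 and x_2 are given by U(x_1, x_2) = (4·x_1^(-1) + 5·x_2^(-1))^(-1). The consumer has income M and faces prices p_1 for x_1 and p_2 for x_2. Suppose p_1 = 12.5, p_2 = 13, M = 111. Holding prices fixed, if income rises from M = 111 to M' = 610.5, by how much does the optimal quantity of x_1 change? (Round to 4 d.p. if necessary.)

MRS = MU_x_1/MU_x_2 = (4/5)·(x_2/x_1)^(2). Set equal to p_1/p_2.
Solve for the ratio: x_2/x_1 = [(5/4)·p_1/p_2]^(0.5).
Substitute x_2 = (x_2/x_1)·x_1 into the budget: x_1* = M/(p_1 + p_2·(x_2/x_1)).
Numerically x_2/x_1 = 1.096323, so x_1* = 111/(12.5 + 13·1.096323) = 4.1492.
At M' = 610.5: x_1* = 22.8206. Change: 22.8206 − 4.1492 = 18.6714.

Δx_1* = 18.6714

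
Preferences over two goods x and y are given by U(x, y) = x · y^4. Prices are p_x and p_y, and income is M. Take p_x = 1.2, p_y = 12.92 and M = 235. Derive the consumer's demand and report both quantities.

x* = 39.1667, y* = 14.5511

Tangency: MRS = (1/4)·y/x = p_x/p_y.
Rearranging, p_y·y = 4·p_x·x. Substituting into the budget gives p_x·x·(1 + 4) = M.
Demand: x*(p_x,p_y,M) = 0.2·M/p_x and y* = 0.8·M/p_y.
At p_x=1.2, p_y=12.92, M=235: x* = 0.2·235/1.2 = 39.1667, y* = 14.5511.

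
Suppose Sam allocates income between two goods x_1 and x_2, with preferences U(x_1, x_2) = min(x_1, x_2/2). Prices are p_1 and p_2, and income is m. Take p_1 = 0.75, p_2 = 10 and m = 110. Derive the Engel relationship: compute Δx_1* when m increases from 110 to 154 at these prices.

With perfect complements, no substitution: consume in ratio x_1:x_2 = 1:2.
Budget: p_1·x_1 + p_2·2·x_1 = m, so (p_1 + 2·p_2)·x_1 = m.
Demand: x_1*(p_1,p_2,m) = m/(p_1 + 2·p_2), x_2* = 2·m/(p_1 + 2·p_2).
Here 0.75 + 2·10 = 20.75, giving x_1* = 5.3012.
At m' = 154: x_1* = 7.4217. Change: 7.4217 − 5.3012 = 2.1205.

Δx_1* = 2.1205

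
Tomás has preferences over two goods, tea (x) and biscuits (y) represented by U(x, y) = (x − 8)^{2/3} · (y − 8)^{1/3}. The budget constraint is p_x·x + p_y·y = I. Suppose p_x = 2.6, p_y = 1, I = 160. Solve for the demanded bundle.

This is Cobb-Douglas in (x−8, y−8): tangency gives 2/3·p_y·(y−8) = 1/3·p_x·(x−8).
Substituting into the budget: x* = 8 + 2/3·(I − 8·p_x − 8·p_y)/p_x, and y* = 8 + 1/3·(…)/p_y.
Discretionary income = 160 − 8·2.6 − 8·1 = 131.2; x* = 8 + 2/3·131.2/2.6 = 41.641; y* = 8 + 1/3·131.2/1 = 51.7333.

x* = 41.641, y* = 51.7333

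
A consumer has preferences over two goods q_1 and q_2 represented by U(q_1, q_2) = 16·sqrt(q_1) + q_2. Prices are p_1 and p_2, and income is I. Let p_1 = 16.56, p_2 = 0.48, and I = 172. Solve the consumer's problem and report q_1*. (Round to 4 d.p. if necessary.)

q_1* = 0.0538

Set MRS = p_1/p_2: 8·q_1^(−1/2) = p_1/p_2.
Thus q_1* = (8·p_2/p_1)² — independent of I — with the rest of income spent on q_2.
Plugging in: q_1* = (8·0.48/16.56)² = 0.0538.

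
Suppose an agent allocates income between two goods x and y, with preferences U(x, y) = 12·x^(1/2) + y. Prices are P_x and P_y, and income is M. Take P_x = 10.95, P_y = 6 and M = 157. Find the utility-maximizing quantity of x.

Plugging in: x* = (6·6/10.95)² = 10.8088.

x* = 10.8088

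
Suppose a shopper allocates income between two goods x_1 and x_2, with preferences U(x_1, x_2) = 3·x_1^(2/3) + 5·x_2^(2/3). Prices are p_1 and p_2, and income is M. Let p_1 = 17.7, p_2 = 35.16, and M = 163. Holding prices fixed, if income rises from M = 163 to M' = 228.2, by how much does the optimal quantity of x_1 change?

MU_x_1 ∝ 3·x_1^(-1/3), MU_x_2 ∝ 5·x_2^(-1/3), so MRS = (3/5)·(x_2/x_1)^(1/3) = p_1/p_2.
Hence x_2/x_1 = ((5/3)·p_1/p_2)^(1/(1/3)), i.e. raised to the 3 power.
Substitute x_2 = (x_2/x_1)·x_1 into the budget: x_1* = M/(p_1 + p_2·(x_2/x_1)).
Numerically x_2/x_1 = 0.590635, so x_1* = 163/(17.7 + 35.16·0.590635) = 4.2374.
At M' = 228.2: x_1* = 5.9324. Change: 5.9324 − 4.2374 = 1.695.

Δx_1* = 1.695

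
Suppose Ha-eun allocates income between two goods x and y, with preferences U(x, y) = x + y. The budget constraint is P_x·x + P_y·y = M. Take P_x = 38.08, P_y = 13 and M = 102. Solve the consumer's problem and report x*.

Perfect substitutes: compare marginal utility per dollar. 1/P_x vs 1/P_y → 0.0263 vs 0.0769.
y gives more utility per dollar, so spend all income on y: y* = M/P_y, x* = 0.
Numerically: x* = 0, y* = 7.8462.

x* = 0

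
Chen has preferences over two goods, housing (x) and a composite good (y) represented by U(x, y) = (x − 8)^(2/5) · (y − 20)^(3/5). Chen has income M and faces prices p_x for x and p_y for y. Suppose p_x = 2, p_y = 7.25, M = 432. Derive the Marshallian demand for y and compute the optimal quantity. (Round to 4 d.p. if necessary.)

MRS = (2/3)·(y−20)/(x−8). Tangency with p_x/p_y gives y−20 = (3/2)·(p_x/p_y)·(x−8).
Substituting into the budget: x* = 8 + 0.4·(M − 8·p_x − 20·p_y)/p_x, and y* = 20 + 0.6·(…)/p_y.
Discretionary income = 432 − 8·2 − 20·7.25 = 271; y* = 20 + 0.6·271/7.25 = 42.4276.

y* = 42.4276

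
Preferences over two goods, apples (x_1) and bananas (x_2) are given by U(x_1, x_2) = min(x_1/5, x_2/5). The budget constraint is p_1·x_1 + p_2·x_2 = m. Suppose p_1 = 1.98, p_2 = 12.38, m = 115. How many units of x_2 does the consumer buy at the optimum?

x_2* = 8.0084

Demand: x_1*(p_1,p_2,m) = 5·m/(5·p_1 + 5·p_2), x_2* = 5·m/(5·p_1 + 5·p_2).
Here 5·1.98 + 5·12.38 = 71.8, giving x_2* = 8.0084.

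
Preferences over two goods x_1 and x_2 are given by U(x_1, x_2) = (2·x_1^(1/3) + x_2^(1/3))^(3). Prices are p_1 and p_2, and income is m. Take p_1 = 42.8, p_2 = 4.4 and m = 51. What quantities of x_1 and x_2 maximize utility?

x_1* = 0.5667, x_2* = 6.0785

MU_x_1 ∝ 2·x_1^(-2/3), MU_x_2 ∝ x_2^(-2/3), so MRS = 2·(x_2/x_1)^(2/3) = p_1/p_2.
Solve for the ratio: x_2/x_1 = [(1/2)·p_1/p_2]^(1.5).
With the ratio pinned down, the budget gives x_1* = m/(p_1 + p_2·(x_2/x_1)) and x_2* = (x_2/x_1)·x_1*.
Numerically x_2/x_1 = 10.726095, so x_1* = 51/(42.8 + 4.4·10.726095) = 0.5667 and x_2* = 10.726095·0.5667 = 6.0785.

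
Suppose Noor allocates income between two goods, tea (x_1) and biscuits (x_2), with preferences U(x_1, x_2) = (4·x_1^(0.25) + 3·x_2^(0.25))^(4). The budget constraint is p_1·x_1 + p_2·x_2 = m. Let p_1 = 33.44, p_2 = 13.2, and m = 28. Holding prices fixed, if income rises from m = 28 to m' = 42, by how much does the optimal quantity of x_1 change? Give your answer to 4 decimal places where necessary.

MU_x_1 ∝ 4·x_1^(-0.75), MU_x_2 ∝ 3·x_2^(-0.75), so MRS = (4/3)·(x_2/x_1)^(0.75) = p_1/p_2.
Solve for the ratio: x_2/x_1 = [(3/4)·p_1/p_2]^(4/3).
Substitute x_2 = (x_2/x_1)·x_1 into the budget: x_1* = m/(p_1 + p_2·(x_2/x_1)).
Numerically x_2/x_1 = 2.353268, so x_1* = 28/(33.44 + 13.2·2.353268) = 0.4341.
At m' = 42: x_1* = 0.6511. Change: 0.6511 − 0.4341 = 0.217.

Δx_1* = 0.217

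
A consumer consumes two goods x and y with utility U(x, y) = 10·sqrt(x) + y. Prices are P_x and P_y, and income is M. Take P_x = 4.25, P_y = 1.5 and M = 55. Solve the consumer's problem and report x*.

x* = 3.1142

MU_x = 5/√x, MU_y = 1. Tangency: 5/√x = P_x/P_y.
Solve: √x = 5·P_y/P_x, so x*(P_x,P_y) = (5·P_y/P_x)², and y* = (M − P_x·x*)/P_y.
Plugging in: x* = (5·1.5/4.25)² = 3.1142.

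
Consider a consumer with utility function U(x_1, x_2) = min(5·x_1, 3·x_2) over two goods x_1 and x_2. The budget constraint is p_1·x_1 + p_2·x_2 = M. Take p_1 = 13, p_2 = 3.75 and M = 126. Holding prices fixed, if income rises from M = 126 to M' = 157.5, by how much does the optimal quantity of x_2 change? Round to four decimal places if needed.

Δx_2* = 2.7273

Leontief preferences: the optimum is at the kink where x_1/3 = x_2/5, i.e. x_2 = (5/3)·x_1.
Budget: p_1·x_1 + p_2·(5/3)·x_1 = M, so (3·p_1 + 5·p_2)·x_1 = 3·M.
Demand: x_1*(p_1,p_2,M) = 3·M/(3·p_1 + 5·p_2), x_2* = 5·M/(3·p_1 + 5·p_2).
Here 3·13 + 5·3.75 = 57.75, giving x_2* = 10.9091.
At M' = 157.5: x_2* = 13.6364. Change: 13.6364 − 10.9091 = 2.7273.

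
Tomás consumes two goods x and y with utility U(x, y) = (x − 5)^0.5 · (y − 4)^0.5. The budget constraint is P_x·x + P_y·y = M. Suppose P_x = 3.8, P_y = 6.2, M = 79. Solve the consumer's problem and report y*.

This is Cobb-Douglas in (x−5, y−4): tangency gives 0.5·P_y·(y−4) = 0.5·P_x·(x−5).
After buying the subsistence bundle (5, 4), a share 0.5 of the remaining income goes to x: x* = 5 + 0.5·(M − 5P_x − 4P_y)/P_x.
Discretionary income = 79 − 5·3.8 − 4·6.2 = 35.2; y* = 4 + 0.5·35.2/6.2 = 6.8387.

y* = 6.8387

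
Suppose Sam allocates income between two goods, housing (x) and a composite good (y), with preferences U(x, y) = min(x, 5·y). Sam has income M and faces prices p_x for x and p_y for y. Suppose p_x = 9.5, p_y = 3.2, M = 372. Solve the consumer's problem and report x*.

With perfect complements, no substitution: consume in ratio x:y = 5:1.
Budget: p_x·x + p_y·(1/5)·x = M, so (5·p_x + p_y)·x = 5·M.
Demand: x*(p_x,p_y,M) = 5·M/(5·p_x + p_y), y* = M/(5·p_x + p_y).
Here 5·9.5 + 3.2 = 50.7, giving x* = 36.6864.

x* = 36.6864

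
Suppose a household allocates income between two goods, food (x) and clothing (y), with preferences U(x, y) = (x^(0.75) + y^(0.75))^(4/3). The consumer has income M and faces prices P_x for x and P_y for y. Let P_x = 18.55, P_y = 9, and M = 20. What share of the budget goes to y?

With the ratio pinned down, the budget gives x* = M/(P_x + P_y·(y/x)) and y* = (y/x)·x*.
Numerically y/x = 18.047025, so x* = 20/(18.55 + 9·18.047025) = 0.1105 and y* = 18.047025·0.1105 = 1.9944.
Expenditure on y: 9·1.9944 = 17.95; share = 0.8975.

share on y = 0.8975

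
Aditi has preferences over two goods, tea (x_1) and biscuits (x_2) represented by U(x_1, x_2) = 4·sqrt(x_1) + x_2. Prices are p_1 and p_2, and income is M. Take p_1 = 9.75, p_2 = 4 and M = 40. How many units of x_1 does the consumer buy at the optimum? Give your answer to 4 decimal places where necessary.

Set MRS = p_1/p_2: 2·x_1^(−1/2) = p_1/p_2.
Thus x_1* = (2·p_2/p_1)² — independent of M — with the rest of income spent on x_2.
Plugging in: x_1* = (2·4/9.75)² = 0.6732.

x_1* = 0.6732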